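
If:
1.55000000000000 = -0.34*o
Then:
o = -4.56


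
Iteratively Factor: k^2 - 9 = (k + 3)*(k - 3)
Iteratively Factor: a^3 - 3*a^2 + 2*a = (a)*(a^2 - 3*a + 2) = a*(a - 1)*(a - 2)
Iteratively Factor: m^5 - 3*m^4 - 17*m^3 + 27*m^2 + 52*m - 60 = (m + 3)*(m^4 - 6*m^3 + m^2 + 24*m - 20) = (m - 2)*(m + 3)*(m^3 - 4*m^2 - 7*m + 10) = (m - 5)*(m - 2)*(m + 3)*(m^2 + m - 2) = (m - 5)*(m - 2)*(m + 2)*(m + 3)*(m - 1)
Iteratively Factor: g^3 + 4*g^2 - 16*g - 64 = (g + 4)*(g^2 - 16) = (g - 4)*(g + 4)*(g + 4)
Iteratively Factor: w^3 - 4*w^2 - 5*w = (w - 5)*(w^2 + w) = (w - 5)*(w + 1)*(w)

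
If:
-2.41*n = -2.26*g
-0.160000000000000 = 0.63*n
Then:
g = -0.27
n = -0.25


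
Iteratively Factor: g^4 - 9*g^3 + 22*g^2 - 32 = (g - 2)*(g^3 - 7*g^2 + 8*g + 16) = (g - 4)*(g - 2)*(g^2 - 3*g - 4) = (g - 4)^2*(g - 2)*(g + 1)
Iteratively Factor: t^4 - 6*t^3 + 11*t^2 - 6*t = (t - 2)*(t^3 - 4*t^2 + 3*t) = (t - 2)*(t - 1)*(t^2 - 3*t) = t*(t - 2)*(t - 1)*(t - 3)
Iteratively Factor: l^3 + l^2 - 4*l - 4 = (l - 2)*(l^2 + 3*l + 2) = (l - 2)*(l + 1)*(l + 2)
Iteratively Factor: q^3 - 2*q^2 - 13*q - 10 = (q + 2)*(q^2 - 4*q - 5) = (q + 1)*(q + 2)*(q - 5)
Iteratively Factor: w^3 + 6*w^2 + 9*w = (w + 3)*(w^2 + 3*w) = w*(w + 3)*(w + 3)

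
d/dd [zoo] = 0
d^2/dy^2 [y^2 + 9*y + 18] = 2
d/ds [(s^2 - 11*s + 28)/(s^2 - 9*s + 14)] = 2/(s^2 - 4*s + 4)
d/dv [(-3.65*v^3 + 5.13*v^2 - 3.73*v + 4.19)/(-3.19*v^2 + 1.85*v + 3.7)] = (11.6435*v^4 - 13.505*v^3 - 42.9232*v^2 + 64.6942*v - 21.5525)/(10.1761*v^4 - 11.803*v^3 - 20.1835*v^2 + 13.69*v + 13.69)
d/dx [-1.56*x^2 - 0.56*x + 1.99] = -3.12*x - 0.56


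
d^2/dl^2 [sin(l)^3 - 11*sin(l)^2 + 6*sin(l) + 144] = -9*sin(l)^3 + 44*sin(l)^2 - 22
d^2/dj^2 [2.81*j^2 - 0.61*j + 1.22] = 5.62000000000000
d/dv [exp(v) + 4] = exp(v)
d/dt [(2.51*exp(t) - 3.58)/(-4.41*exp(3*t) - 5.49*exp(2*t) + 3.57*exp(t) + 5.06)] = (22.1382*exp(3*t) - 33.5835*exp(2*t) - 39.3084*exp(t) + 25.4812)*exp(t)/(19.4481*exp(6*t) + 48.4218*exp(5*t) - 1.3473*exp(4*t) - 83.8278*exp(3*t) - 42.8139*exp(2*t) + 36.1284*exp(t) + 25.6036)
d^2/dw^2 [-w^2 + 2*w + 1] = -2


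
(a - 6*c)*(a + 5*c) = a^2 - a*c - 30*c^2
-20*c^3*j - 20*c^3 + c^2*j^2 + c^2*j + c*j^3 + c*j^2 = (-4*c + j)*(5*c + j)*(c*j + c)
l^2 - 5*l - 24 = (l - 8)*(l + 3)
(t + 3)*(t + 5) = t^2 + 8*t + 15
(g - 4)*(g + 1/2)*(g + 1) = g^3 - 5*g^2/2 - 11*g/2 - 2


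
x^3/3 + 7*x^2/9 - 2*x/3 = x*(x/3 + 1)*(x - 2/3)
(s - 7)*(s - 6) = s^2 - 13*s + 42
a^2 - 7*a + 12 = (a - 4)*(a - 3)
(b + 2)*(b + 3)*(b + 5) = b^3 + 10*b^2 + 31*b + 30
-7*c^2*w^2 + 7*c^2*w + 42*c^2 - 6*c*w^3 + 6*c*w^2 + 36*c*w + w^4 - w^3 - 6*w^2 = (-7*c + w)*(c + w)*(w - 3)*(w + 2)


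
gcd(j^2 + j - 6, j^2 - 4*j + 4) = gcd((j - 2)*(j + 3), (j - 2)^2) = j - 2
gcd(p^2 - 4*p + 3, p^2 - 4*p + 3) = p^2 - 4*p + 3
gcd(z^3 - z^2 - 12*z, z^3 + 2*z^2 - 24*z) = z^2 - 4*z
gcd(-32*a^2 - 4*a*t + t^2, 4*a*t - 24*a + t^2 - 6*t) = 4*a + t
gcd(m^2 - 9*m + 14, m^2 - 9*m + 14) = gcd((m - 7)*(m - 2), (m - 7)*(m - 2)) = m^2 - 9*m + 14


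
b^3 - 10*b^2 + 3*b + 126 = (b - 7)*(b - 6)*(b + 3)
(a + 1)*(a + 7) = a^2 + 8*a + 7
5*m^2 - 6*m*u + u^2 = (-5*m + u)*(-m + u)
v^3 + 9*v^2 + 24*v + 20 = (v + 2)^2*(v + 5)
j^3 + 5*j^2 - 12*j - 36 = (j - 3)*(j + 2)*(j + 6)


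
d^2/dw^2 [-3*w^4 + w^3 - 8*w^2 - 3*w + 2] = -36*w^2 + 6*w - 16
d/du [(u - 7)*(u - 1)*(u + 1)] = 3*u^2 - 14*u - 1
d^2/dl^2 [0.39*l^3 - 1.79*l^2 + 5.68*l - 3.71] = 2.34*l - 3.58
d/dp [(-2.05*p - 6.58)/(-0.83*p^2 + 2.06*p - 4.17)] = (-1.7015*p^2 - 10.9228*p + 22.1033)/(0.6889*p^4 - 3.4196*p^3 + 11.1658*p^2 - 17.1804*p + 17.3889)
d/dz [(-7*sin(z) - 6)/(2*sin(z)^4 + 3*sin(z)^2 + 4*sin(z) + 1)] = (42*(1 - cos(z)^2)^2 + 72*sin(z) - 12*sin(3*z) - 21*cos(z)^2 + 38)*cos(z)/(2*(1 - cos(z)^2)^2 + 4*sin(z) - 3*cos(z)^2 + 4)^2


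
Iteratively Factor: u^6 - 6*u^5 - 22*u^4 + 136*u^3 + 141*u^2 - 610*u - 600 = (u + 4)*(u^5 - 10*u^4 + 18*u^3 + 64*u^2 - 115*u - 150) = (u - 3)*(u + 4)*(u^4 - 7*u^3 - 3*u^2 + 55*u + 50) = (u - 5)*(u - 3)*(u + 4)*(u^3 - 2*u^2 - 13*u - 10) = (u - 5)^2*(u - 3)*(u + 4)*(u^2 + 3*u + 2) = (u - 5)^2*(u - 3)*(u + 1)*(u + 4)*(u + 2)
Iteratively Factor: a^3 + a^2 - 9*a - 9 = (a + 3)*(a^2 - 2*a - 3) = (a + 1)*(a + 3)*(a - 3)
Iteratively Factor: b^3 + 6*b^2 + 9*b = (b)*(b^2 + 6*b + 9) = b*(b + 3)*(b + 3)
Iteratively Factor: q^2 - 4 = (q + 2)*(q - 2)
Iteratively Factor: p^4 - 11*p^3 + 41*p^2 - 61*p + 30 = (p - 2)*(p^3 - 9*p^2 + 23*p - 15) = (p - 3)*(p - 2)*(p^2 - 6*p + 5) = (p - 3)*(p - 2)*(p - 1)*(p - 5)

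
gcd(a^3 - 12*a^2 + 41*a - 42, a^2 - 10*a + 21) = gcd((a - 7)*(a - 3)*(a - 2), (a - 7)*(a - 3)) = a^2 - 10*a + 21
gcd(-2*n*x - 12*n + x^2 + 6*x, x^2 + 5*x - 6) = x + 6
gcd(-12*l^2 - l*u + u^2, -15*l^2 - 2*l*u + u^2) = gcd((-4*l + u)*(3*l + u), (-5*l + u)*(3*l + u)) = 3*l + u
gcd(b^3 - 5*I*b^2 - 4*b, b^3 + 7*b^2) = b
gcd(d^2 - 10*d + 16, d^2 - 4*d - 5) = 1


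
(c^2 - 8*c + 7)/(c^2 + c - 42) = (c^2 - 8*c + 7)/(c^2 + c - 42)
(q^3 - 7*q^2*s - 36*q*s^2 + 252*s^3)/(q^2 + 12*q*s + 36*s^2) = (q^2 - 13*q*s + 42*s^2)/(q + 6*s)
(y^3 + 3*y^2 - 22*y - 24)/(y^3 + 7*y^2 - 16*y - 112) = (y^2 + 7*y + 6)/(y^2 + 11*y + 28)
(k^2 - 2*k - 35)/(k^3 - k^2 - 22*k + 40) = (k - 7)/(k^2 - 6*k + 8)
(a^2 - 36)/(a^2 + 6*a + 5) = (a^2 - 36)/(a^2 + 6*a + 5)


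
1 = 1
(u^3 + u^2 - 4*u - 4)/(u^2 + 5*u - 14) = (u^2 + 3*u + 2)/(u + 7)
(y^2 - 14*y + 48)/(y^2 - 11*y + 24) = (y - 6)/(y - 3)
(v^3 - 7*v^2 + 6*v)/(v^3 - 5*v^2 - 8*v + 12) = v/(v + 2)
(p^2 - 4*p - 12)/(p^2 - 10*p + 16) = (p^2 - 4*p - 12)/(p^2 - 10*p + 16)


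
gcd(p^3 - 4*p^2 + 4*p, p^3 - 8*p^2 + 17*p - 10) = p - 2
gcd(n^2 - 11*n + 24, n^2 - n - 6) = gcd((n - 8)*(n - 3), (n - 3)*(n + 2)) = n - 3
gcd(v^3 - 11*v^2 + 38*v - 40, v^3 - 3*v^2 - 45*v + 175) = v - 5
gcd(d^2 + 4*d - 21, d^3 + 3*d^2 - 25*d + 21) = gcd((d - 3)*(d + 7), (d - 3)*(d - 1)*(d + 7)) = d^2 + 4*d - 21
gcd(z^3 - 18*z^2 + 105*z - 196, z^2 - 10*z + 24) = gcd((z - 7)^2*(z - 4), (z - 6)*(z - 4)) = z - 4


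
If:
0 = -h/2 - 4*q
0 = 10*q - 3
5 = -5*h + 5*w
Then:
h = -12/5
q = 3/10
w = -7/5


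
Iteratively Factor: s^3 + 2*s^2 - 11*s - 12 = (s - 3)*(s^2 + 5*s + 4) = (s - 3)*(s + 4)*(s + 1)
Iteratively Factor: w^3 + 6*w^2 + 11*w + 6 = (w + 2)*(w^2 + 4*w + 3) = (w + 2)*(w + 3)*(w + 1)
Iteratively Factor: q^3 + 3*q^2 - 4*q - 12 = (q - 2)*(q^2 + 5*q + 6) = (q - 2)*(q + 2)*(q + 3)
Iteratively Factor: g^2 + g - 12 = (g + 4)*(g - 3)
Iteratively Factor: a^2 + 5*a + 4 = (a + 1)*(a + 4)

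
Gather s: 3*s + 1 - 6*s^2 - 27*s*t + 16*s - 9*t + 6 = -6*s^2 + s*(19 - 27*t) - 9*t + 7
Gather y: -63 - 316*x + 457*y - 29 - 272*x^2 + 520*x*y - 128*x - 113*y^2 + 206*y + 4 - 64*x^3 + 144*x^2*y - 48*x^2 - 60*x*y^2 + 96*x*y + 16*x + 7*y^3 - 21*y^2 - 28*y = -64*x^3 - 320*x^2 - 428*x + 7*y^3 + y^2*(-60*x - 134) + y*(144*x^2 + 616*x + 635) - 88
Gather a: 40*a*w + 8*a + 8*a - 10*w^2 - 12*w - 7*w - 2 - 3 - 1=a*(40*w + 16) - 10*w^2 - 19*w - 6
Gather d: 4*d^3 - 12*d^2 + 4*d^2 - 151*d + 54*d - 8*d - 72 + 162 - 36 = 4*d^3 - 8*d^2 - 105*d + 54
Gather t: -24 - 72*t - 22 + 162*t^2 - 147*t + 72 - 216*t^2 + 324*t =-54*t^2 + 105*t + 26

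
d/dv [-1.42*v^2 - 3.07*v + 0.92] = -2.84*v - 3.07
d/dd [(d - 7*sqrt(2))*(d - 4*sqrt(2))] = 2*d - 11*sqrt(2)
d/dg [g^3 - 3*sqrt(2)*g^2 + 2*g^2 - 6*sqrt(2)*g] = 3*g^2 - 6*sqrt(2)*g + 4*g - 6*sqrt(2)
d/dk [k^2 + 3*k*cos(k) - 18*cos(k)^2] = -3*k*sin(k) + 2*k + 18*sin(2*k) + 3*cos(k)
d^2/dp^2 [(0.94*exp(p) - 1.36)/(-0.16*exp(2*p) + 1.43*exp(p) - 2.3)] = (-0.024064*exp(4*p) - 0.0758079999999999*exp(3*p) + 1.142016*exp(2*p) - 2.312516*exp(p) - 0.499559999999999)*exp(p)/(0.004096*exp(6*p) - 0.109824*exp(5*p) + 1.158192*exp(4*p) - 6.081647*exp(3*p) + 16.64901*exp(2*p) - 22.6941*exp(p) + 12.167)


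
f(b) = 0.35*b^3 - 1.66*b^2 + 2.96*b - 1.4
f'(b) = 1.05*b^2 - 3.32*b + 2.96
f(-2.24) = -20.29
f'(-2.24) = 15.67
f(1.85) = 0.61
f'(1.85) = 0.41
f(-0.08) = -1.65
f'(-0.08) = 3.23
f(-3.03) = -35.35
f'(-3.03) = 22.66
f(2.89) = 1.74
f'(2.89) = 2.13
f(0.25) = -0.76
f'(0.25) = 2.20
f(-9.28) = -451.54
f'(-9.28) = 124.19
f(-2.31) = -21.41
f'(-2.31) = 16.23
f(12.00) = 399.88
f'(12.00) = 114.32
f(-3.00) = -34.67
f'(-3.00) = 22.37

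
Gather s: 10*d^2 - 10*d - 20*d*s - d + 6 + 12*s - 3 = 10*d^2 - 11*d + s*(12 - 20*d) + 3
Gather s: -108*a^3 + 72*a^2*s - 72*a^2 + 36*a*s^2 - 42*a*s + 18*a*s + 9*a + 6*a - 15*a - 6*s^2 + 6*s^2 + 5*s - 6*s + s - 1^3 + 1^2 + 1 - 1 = -108*a^3 - 72*a^2 + 36*a*s^2 + s*(72*a^2 - 24*a)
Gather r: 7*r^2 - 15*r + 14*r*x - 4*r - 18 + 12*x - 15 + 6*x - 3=7*r^2 + r*(14*x - 19) + 18*x - 36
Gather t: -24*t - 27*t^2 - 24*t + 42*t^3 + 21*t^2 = 42*t^3 - 6*t^2 - 48*t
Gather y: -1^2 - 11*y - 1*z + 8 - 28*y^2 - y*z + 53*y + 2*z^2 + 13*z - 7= -28*y^2 + y*(42 - z) + 2*z^2 + 12*z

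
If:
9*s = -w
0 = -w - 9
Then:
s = 1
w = -9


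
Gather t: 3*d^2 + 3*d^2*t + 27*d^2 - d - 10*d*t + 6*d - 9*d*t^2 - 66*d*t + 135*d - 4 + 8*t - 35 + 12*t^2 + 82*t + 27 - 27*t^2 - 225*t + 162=30*d^2 + 140*d + t^2*(-9*d - 15) + t*(3*d^2 - 76*d - 135) + 150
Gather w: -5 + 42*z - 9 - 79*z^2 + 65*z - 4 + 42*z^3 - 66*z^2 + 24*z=42*z^3 - 145*z^2 + 131*z - 18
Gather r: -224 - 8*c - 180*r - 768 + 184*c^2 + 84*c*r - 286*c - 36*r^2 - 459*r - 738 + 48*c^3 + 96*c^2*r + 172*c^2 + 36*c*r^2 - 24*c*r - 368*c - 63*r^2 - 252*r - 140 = 48*c^3 + 356*c^2 - 662*c + r^2*(36*c - 99) + r*(96*c^2 + 60*c - 891) - 1870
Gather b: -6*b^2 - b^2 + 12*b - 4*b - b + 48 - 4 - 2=-7*b^2 + 7*b + 42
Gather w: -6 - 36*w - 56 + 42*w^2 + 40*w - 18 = 42*w^2 + 4*w - 80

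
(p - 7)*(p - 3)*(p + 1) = p^3 - 9*p^2 + 11*p + 21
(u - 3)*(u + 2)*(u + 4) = u^3 + 3*u^2 - 10*u - 24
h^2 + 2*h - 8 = (h - 2)*(h + 4)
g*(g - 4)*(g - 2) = g^3 - 6*g^2 + 8*g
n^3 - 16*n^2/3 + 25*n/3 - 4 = (n - 3)*(n - 4/3)*(n - 1)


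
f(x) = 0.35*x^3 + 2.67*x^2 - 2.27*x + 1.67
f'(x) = 1.05*x^2 + 5.34*x - 2.27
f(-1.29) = 8.29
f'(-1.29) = -7.41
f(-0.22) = 2.29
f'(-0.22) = -3.39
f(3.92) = 54.88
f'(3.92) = 34.80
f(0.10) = 1.47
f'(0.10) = -1.73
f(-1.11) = 7.00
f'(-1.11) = -6.90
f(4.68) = 85.40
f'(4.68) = 45.72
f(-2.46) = 18.20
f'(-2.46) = -9.05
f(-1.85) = 12.79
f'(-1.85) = -8.56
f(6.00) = 159.77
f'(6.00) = 67.57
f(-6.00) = 35.81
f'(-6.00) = 3.49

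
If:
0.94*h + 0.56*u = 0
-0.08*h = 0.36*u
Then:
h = 0.00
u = 0.00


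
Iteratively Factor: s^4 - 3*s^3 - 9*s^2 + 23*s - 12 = (s - 1)*(s^3 - 2*s^2 - 11*s + 12) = (s - 1)^2*(s^2 - s - 12) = (s - 1)^2*(s + 3)*(s - 4)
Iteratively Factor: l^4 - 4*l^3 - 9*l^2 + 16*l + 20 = (l + 2)*(l^3 - 6*l^2 + 3*l + 10) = (l - 2)*(l + 2)*(l^2 - 4*l - 5) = (l - 5)*(l - 2)*(l + 2)*(l + 1)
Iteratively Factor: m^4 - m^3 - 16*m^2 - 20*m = (m + 2)*(m^3 - 3*m^2 - 10*m) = m*(m + 2)*(m^2 - 3*m - 10) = m*(m + 2)^2*(m - 5)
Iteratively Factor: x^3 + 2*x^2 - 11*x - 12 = (x - 3)*(x^2 + 5*x + 4) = (x - 3)*(x + 4)*(x + 1)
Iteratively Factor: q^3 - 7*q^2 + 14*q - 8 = (q - 1)*(q^2 - 6*q + 8) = (q - 2)*(q - 1)*(q - 4)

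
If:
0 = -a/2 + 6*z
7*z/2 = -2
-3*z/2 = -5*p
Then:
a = -48/7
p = -6/35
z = -4/7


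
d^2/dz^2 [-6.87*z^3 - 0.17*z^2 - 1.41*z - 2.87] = -41.22*z - 0.34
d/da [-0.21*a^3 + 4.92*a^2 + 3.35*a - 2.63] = -0.63*a^2 + 9.84*a + 3.35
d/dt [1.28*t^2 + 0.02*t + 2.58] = 2.56*t + 0.02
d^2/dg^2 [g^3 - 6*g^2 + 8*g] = 6*g - 12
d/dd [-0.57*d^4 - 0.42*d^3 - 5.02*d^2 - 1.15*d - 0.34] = -2.28*d^3 - 1.26*d^2 - 10.04*d - 1.15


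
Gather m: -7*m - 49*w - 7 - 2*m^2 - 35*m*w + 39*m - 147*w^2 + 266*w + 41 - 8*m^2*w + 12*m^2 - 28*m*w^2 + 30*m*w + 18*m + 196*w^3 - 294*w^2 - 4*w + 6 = m^2*(10 - 8*w) + m*(-28*w^2 - 5*w + 50) + 196*w^3 - 441*w^2 + 213*w + 40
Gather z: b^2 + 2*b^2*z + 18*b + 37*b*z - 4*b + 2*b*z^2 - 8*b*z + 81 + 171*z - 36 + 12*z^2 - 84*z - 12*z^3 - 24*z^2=b^2 + 14*b - 12*z^3 + z^2*(2*b - 12) + z*(2*b^2 + 29*b + 87) + 45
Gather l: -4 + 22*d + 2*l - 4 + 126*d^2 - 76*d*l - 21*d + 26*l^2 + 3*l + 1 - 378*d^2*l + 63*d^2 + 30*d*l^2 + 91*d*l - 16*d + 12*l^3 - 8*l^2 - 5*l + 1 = 189*d^2 - 15*d + 12*l^3 + l^2*(30*d + 18) + l*(-378*d^2 + 15*d) - 6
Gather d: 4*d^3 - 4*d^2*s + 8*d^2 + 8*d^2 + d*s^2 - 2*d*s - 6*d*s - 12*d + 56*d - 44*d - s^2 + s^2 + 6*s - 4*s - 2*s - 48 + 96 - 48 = 4*d^3 + d^2*(16 - 4*s) + d*(s^2 - 8*s)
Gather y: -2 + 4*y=4*y - 2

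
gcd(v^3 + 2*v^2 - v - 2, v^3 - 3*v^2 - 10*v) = v + 2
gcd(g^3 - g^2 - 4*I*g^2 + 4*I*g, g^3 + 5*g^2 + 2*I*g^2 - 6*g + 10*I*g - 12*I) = g - 1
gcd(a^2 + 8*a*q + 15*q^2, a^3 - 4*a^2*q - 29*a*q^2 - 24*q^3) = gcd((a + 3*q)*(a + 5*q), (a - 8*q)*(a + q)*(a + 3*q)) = a + 3*q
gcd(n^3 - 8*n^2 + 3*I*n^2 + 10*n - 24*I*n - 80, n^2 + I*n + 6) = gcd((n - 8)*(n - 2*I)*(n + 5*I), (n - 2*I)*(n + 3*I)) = n - 2*I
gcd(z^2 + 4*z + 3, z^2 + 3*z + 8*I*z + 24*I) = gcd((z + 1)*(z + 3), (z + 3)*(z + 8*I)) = z + 3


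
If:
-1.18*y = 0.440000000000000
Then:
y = -0.37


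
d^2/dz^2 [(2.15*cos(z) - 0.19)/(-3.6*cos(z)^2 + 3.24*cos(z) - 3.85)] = (-0.0368276536306939*(1 - cos(z)^2)^2 - 0.0673867704731844*cos(z)^5 + 0.551093187954228*cos(z)^3 - 0.194896731479234*cos(z)^2 - 0.471580075750865*cos(z) + 0.169637227176114)/(-0.483221476510067*cos(z)^2 + 0.43489932885906*cos(z) - 0.516778523489933)^3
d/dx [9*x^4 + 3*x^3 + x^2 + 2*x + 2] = 36*x^3 + 9*x^2 + 2*x + 2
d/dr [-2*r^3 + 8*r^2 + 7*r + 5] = -6*r^2 + 16*r + 7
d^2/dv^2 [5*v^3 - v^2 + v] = 30*v - 2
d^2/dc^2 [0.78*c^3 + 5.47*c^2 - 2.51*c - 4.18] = 4.68*c + 10.94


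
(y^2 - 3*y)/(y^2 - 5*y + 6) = y/(y - 2)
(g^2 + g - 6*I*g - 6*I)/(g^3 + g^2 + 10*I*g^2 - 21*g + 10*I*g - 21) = (g - 6*I)/(g^2 + 10*I*g - 21)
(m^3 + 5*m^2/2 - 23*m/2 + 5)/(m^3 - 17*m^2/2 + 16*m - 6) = (m + 5)/(m - 6)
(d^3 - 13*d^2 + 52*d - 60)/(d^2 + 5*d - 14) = (d^2 - 11*d + 30)/(d + 7)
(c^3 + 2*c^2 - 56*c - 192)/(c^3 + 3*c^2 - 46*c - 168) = (c - 8)/(c - 7)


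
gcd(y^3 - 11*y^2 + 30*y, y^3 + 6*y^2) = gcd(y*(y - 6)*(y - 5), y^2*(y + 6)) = y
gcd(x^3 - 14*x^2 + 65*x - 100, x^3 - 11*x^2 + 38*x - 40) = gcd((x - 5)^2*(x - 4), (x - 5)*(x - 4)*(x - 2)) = x^2 - 9*x + 20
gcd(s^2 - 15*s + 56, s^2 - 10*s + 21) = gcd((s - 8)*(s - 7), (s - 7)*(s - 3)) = s - 7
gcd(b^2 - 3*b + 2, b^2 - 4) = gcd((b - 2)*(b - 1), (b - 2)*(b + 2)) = b - 2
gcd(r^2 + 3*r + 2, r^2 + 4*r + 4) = r + 2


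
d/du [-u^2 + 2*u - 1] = 2 - 2*u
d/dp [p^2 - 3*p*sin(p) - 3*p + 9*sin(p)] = -3*p*cos(p) + 2*p - 3*sin(p) + 9*cos(p) - 3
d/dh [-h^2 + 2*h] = 2 - 2*h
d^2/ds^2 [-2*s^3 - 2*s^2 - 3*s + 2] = -12*s - 4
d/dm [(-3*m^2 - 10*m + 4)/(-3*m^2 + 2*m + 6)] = 4*(-9*m^2 - 3*m - 17)/(9*m^4 - 12*m^3 - 32*m^2 + 24*m + 36)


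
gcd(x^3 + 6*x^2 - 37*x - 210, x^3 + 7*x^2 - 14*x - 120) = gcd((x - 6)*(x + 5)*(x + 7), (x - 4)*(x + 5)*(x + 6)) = x + 5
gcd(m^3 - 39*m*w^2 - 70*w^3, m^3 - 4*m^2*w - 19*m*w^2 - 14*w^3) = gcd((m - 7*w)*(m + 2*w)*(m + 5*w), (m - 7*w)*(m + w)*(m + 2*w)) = -m^2 + 5*m*w + 14*w^2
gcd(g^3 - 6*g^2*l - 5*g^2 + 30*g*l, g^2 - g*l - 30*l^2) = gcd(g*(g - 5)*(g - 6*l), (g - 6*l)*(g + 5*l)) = g - 6*l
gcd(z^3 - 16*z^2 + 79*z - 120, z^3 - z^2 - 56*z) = z - 8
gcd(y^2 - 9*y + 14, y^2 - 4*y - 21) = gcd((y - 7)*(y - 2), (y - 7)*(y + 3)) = y - 7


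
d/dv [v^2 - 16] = 2*v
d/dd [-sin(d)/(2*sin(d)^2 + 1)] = -cos(d)*cos(2*d)/(cos(2*d) - 2)^2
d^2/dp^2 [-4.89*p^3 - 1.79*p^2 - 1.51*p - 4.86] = -29.34*p - 3.58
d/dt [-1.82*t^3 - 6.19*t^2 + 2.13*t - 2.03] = -5.46*t^2 - 12.38*t + 2.13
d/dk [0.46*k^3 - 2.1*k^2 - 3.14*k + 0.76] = 1.38*k^2 - 4.2*k - 3.14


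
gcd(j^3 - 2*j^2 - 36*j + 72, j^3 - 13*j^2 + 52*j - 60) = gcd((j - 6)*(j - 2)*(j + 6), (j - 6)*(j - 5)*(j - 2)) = j^2 - 8*j + 12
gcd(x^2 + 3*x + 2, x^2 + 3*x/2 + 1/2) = x + 1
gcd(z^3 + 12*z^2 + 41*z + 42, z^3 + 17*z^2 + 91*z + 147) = z^2 + 10*z + 21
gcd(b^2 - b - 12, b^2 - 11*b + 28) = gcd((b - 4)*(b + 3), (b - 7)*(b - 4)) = b - 4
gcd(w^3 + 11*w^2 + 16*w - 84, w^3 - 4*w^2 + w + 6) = w - 2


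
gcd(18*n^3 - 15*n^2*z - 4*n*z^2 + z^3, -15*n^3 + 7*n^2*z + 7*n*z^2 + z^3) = -3*n^2 + 2*n*z + z^2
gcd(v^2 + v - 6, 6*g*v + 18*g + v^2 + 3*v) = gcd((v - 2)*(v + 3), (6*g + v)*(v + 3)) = v + 3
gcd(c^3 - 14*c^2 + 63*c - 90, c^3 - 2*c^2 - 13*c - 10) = c - 5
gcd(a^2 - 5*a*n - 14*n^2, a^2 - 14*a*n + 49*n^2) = a - 7*n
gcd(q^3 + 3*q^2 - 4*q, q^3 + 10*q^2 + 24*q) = q^2 + 4*q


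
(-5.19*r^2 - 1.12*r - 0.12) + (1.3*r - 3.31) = -5.19*r^2 + 0.18*r - 3.43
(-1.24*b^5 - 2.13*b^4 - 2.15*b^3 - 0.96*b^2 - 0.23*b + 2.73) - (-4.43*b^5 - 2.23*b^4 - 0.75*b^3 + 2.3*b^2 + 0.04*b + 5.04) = 3.19*b^5 + 0.1*b^4 - 1.4*b^3 - 3.26*b^2 - 0.27*b - 2.31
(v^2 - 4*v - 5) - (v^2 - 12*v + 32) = 8*v - 37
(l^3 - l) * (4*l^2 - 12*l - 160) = 4*l^5 - 12*l^4 - 164*l^3 + 12*l^2 + 160*l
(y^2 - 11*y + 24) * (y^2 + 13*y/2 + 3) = y^4 - 9*y^3/2 - 89*y^2/2 + 123*y + 72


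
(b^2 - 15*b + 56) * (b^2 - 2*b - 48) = b^4 - 17*b^3 + 38*b^2 + 608*b - 2688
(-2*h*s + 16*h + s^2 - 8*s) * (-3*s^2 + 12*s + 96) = 6*h*s^3 - 72*h*s^2 + 1536*h - 3*s^4 + 36*s^3 - 768*s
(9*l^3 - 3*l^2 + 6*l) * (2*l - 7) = 18*l^4 - 69*l^3 + 33*l^2 - 42*l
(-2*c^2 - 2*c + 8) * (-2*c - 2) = 4*c^3 + 8*c^2 - 12*c - 16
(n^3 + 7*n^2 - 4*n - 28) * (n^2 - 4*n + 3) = n^5 + 3*n^4 - 29*n^3 + 9*n^2 + 100*n - 84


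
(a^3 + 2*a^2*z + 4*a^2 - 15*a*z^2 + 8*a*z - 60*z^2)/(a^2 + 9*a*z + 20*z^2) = (a^2 - 3*a*z + 4*a - 12*z)/(a + 4*z)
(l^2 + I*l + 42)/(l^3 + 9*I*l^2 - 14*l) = (l - 6*I)/(l*(l + 2*I))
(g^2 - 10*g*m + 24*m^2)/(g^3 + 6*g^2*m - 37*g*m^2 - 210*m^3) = (g - 4*m)/(g^2 + 12*g*m + 35*m^2)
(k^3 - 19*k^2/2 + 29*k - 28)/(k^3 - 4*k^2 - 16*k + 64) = (k^2 - 11*k/2 + 7)/(k^2 - 16)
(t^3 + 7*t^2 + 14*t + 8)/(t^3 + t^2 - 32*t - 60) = (t^2 + 5*t + 4)/(t^2 - t - 30)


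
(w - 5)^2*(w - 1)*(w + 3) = w^4 - 8*w^3 + 2*w^2 + 80*w - 75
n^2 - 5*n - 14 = (n - 7)*(n + 2)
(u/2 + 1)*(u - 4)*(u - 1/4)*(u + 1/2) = u^4/2 - 7*u^3/8 - 69*u^2/16 - 7*u/8 + 1/2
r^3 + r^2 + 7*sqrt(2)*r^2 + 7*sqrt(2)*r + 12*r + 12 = (r + 1)*(r + sqrt(2))*(r + 6*sqrt(2))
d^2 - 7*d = d*(d - 7)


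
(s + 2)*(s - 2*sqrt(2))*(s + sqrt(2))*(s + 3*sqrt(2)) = s^4 + 2*s^3 + 2*sqrt(2)*s^3 - 10*s^2 + 4*sqrt(2)*s^2 - 20*s - 12*sqrt(2)*s - 24*sqrt(2)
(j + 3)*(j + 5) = j^2 + 8*j + 15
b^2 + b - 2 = (b - 1)*(b + 2)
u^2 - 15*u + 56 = (u - 8)*(u - 7)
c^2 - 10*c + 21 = (c - 7)*(c - 3)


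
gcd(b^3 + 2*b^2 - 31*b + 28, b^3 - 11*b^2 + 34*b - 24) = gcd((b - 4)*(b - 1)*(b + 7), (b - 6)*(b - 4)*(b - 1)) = b^2 - 5*b + 4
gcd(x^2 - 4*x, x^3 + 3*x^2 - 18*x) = x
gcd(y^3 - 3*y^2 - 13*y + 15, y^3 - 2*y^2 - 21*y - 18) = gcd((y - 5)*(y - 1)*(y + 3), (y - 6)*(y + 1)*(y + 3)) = y + 3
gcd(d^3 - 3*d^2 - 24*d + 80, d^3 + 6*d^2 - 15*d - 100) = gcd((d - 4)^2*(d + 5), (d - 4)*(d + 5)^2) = d^2 + d - 20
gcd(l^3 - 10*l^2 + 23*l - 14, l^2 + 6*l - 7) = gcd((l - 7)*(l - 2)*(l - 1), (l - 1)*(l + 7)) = l - 1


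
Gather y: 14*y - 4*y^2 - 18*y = -4*y^2 - 4*y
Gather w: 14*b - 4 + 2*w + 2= 14*b + 2*w - 2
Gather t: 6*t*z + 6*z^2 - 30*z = 6*t*z + 6*z^2 - 30*z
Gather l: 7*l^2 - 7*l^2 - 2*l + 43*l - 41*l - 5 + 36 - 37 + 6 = 0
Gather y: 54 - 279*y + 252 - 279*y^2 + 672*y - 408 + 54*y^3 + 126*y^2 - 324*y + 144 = 54*y^3 - 153*y^2 + 69*y + 42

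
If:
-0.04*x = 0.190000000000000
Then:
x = -4.75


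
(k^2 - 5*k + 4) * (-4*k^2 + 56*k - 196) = -4*k^4 + 76*k^3 - 492*k^2 + 1204*k - 784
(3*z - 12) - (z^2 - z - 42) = -z^2 + 4*z + 30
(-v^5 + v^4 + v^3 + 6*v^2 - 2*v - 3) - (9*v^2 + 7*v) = -v^5 + v^4 + v^3 - 3*v^2 - 9*v - 3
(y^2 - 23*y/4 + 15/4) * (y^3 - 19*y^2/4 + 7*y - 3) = y^5 - 21*y^4/2 + 609*y^3/16 - 977*y^2/16 + 87*y/2 - 45/4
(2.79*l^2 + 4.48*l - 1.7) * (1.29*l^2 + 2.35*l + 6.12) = 3.5991*l^4 + 12.3357*l^3 + 25.4098*l^2 + 23.4226*l - 10.404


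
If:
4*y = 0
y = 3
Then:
No Solution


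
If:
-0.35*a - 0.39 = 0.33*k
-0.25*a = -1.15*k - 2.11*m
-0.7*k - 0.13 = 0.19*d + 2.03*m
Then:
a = 1.43567010309278*m - 0.924742268041237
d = 0.0564297341291373 - 5.07433532284319*m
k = -1.52268041237113*m - 0.201030927835052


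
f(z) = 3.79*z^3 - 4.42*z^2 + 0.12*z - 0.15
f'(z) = 11.37*z^2 - 8.84*z + 0.12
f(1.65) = 5.04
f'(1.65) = 16.49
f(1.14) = -0.14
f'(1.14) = 4.82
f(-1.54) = -24.66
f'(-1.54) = 40.70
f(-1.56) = -25.48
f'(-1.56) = 41.58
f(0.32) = -0.44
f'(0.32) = -1.54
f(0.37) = -0.52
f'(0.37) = -1.59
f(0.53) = -0.76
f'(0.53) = -1.37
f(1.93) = 10.86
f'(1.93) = 25.41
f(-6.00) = -978.63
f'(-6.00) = 462.48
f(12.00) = 5913.93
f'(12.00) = 1531.32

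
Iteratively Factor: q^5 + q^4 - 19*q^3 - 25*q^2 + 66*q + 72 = (q + 3)*(q^4 - 2*q^3 - 13*q^2 + 14*q + 24) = (q + 1)*(q + 3)*(q^3 - 3*q^2 - 10*q + 24) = (q - 4)*(q + 1)*(q + 3)*(q^2 + q - 6) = (q - 4)*(q + 1)*(q + 3)^2*(q - 2)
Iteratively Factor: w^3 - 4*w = (w + 2)*(w^2 - 2*w) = w*(w + 2)*(w - 2)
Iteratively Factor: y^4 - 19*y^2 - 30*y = (y - 5)*(y^3 + 5*y^2 + 6*y) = (y - 5)*(y + 2)*(y^2 + 3*y) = (y - 5)*(y + 2)*(y + 3)*(y)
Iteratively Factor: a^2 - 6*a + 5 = (a - 5)*(a - 1)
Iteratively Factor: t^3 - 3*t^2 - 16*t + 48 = (t - 4)*(t^2 + t - 12) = (t - 4)*(t - 3)*(t + 4)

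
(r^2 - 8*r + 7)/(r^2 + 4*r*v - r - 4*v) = (r - 7)/(r + 4*v)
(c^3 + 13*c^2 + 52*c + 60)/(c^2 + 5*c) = c + 8 + 12/c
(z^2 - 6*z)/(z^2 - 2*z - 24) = z/(z + 4)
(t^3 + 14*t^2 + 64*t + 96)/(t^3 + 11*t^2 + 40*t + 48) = (t + 6)/(t + 3)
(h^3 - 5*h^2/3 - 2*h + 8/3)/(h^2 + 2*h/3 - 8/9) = 3*(h^2 - 3*h + 2)/(3*h - 2)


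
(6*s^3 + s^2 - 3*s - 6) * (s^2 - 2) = 6*s^5 + s^4 - 15*s^3 - 8*s^2 + 6*s + 12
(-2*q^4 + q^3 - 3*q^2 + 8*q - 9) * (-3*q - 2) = 6*q^5 + q^4 + 7*q^3 - 18*q^2 + 11*q + 18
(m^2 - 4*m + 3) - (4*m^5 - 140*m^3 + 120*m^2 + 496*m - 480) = -4*m^5 + 140*m^3 - 119*m^2 - 500*m + 483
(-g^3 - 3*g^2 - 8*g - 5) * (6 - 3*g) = 3*g^4 + 3*g^3 + 6*g^2 - 33*g - 30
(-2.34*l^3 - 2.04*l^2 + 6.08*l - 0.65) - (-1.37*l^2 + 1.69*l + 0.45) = -2.34*l^3 - 0.67*l^2 + 4.39*l - 1.1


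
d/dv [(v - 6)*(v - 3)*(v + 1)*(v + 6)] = 4*v^3 - 6*v^2 - 78*v + 72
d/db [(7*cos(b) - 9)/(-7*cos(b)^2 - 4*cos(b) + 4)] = (-49*cos(b)^2 + 126*cos(b) + 8)*sin(b)/(-7*sin(b)^2 + 4*cos(b) + 3)^2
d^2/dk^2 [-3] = 0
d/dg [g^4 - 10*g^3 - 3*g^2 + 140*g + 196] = 4*g^3 - 30*g^2 - 6*g + 140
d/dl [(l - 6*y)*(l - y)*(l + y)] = 3*l^2 - 12*l*y - y^2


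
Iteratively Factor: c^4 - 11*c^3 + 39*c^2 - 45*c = (c - 3)*(c^3 - 8*c^2 + 15*c) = c*(c - 3)*(c^2 - 8*c + 15) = c*(c - 5)*(c - 3)*(c - 3)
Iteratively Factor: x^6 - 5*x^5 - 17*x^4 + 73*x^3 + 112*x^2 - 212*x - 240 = (x - 2)*(x^5 - 3*x^4 - 23*x^3 + 27*x^2 + 166*x + 120) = (x - 2)*(x + 2)*(x^4 - 5*x^3 - 13*x^2 + 53*x + 60) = (x - 4)*(x - 2)*(x + 2)*(x^3 - x^2 - 17*x - 15) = (x - 5)*(x - 4)*(x - 2)*(x + 2)*(x^2 + 4*x + 3) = (x - 5)*(x - 4)*(x - 2)*(x + 1)*(x + 2)*(x + 3)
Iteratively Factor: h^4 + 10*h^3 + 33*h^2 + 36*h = (h + 4)*(h^3 + 6*h^2 + 9*h) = h*(h + 4)*(h^2 + 6*h + 9) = h*(h + 3)*(h + 4)*(h + 3)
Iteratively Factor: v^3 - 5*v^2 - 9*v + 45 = (v - 3)*(v^2 - 2*v - 15) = (v - 5)*(v - 3)*(v + 3)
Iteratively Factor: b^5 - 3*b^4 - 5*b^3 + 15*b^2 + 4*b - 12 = (b + 1)*(b^4 - 4*b^3 - b^2 + 16*b - 12) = (b - 2)*(b + 1)*(b^3 - 2*b^2 - 5*b + 6) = (b - 3)*(b - 2)*(b + 1)*(b^2 + b - 2) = (b - 3)*(b - 2)*(b + 1)*(b + 2)*(b - 1)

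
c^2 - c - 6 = (c - 3)*(c + 2)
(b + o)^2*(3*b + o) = 3*b^3 + 7*b^2*o + 5*b*o^2 + o^3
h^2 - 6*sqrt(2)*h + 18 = (h - 3*sqrt(2))^2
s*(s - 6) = s^2 - 6*s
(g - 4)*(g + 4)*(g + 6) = g^3 + 6*g^2 - 16*g - 96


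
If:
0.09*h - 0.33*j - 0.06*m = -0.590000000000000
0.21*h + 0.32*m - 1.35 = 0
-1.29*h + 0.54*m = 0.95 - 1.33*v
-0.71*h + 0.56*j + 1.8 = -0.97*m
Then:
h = 5.74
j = 3.27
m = 0.45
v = 6.09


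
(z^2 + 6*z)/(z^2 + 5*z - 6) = z/(z - 1)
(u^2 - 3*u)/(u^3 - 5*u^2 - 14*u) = (3 - u)/(-u^2 + 5*u + 14)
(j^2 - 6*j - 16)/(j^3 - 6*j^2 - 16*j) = 1/j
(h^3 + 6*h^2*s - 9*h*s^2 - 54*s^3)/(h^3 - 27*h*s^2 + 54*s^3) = (-h - 3*s)/(-h + 3*s)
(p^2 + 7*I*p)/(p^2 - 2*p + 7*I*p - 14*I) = p/(p - 2)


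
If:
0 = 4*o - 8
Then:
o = 2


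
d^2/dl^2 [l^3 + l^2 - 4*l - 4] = 6*l + 2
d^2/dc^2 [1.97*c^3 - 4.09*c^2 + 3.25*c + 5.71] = 11.82*c - 8.18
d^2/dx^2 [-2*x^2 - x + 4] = -4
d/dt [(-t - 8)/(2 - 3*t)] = -26/(3*t - 2)^2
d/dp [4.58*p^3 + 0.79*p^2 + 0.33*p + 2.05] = 13.74*p^2 + 1.58*p + 0.33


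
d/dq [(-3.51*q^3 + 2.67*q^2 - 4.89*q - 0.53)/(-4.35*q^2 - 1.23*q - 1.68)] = (15.2685*q^4 + 8.6346*q^3 - 6.86519999999999*q^2 - 13.5822*q + 7.5633)/(18.9225*q^4 + 10.701*q^3 + 16.1289*q^2 + 4.1328*q + 2.8224)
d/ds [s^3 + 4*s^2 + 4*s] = 3*s^2 + 8*s + 4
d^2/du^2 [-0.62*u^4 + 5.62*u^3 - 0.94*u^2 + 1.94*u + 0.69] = -7.44*u^2 + 33.72*u - 1.88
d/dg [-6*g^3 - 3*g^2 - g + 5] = -18*g^2 - 6*g - 1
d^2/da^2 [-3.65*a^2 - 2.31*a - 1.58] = -7.30000000000000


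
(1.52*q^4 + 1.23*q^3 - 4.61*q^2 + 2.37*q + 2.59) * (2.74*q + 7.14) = 4.1648*q^5 + 14.223*q^4 - 3.8492*q^3 - 26.4216*q^2 + 24.0184*q + 18.4926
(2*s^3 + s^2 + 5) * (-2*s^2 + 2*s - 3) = -4*s^5 + 2*s^4 - 4*s^3 - 13*s^2 + 10*s - 15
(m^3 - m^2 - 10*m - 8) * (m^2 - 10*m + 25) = m^5 - 11*m^4 + 25*m^3 + 67*m^2 - 170*m - 200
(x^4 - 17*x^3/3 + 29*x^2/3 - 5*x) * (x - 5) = x^5 - 32*x^4/3 + 38*x^3 - 160*x^2/3 + 25*x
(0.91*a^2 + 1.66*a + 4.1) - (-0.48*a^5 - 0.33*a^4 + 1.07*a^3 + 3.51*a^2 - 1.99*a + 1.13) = 0.48*a^5 + 0.33*a^4 - 1.07*a^3 - 2.6*a^2 + 3.65*a + 2.97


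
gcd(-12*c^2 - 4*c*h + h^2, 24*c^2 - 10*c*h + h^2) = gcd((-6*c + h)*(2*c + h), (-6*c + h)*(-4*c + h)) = 6*c - h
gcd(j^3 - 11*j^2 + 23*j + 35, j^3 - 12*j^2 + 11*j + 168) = j - 7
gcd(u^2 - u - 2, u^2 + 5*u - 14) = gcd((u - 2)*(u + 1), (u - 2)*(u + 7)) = u - 2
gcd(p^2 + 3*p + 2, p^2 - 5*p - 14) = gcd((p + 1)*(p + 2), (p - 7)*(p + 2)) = p + 2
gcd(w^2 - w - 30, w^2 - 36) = w - 6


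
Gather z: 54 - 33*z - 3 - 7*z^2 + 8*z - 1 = -7*z^2 - 25*z + 50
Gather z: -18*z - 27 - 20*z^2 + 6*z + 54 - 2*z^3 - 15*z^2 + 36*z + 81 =-2*z^3 - 35*z^2 + 24*z + 108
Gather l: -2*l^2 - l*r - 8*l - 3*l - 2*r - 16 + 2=-2*l^2 + l*(-r - 11) - 2*r - 14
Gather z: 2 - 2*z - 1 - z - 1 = -3*z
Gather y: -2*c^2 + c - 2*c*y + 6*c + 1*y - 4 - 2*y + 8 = -2*c^2 + 7*c + y*(-2*c - 1) + 4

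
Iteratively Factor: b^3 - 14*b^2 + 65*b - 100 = (b - 5)*(b^2 - 9*b + 20) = (b - 5)*(b - 4)*(b - 5)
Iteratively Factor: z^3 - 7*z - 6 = (z - 3)*(z^2 + 3*z + 2) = (z - 3)*(z + 2)*(z + 1)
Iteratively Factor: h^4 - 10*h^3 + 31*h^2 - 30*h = (h - 2)*(h^3 - 8*h^2 + 15*h) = (h - 5)*(h - 2)*(h^2 - 3*h) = (h - 5)*(h - 3)*(h - 2)*(h)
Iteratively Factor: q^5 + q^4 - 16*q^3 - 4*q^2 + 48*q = (q + 4)*(q^4 - 3*q^3 - 4*q^2 + 12*q) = (q - 2)*(q + 4)*(q^3 - q^2 - 6*q) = (q - 3)*(q - 2)*(q + 4)*(q^2 + 2*q) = q*(q - 3)*(q - 2)*(q + 4)*(q + 2)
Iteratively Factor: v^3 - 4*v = (v - 2)*(v^2 + 2*v) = v*(v - 2)*(v + 2)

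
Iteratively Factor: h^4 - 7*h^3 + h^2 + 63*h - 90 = (h - 2)*(h^3 - 5*h^2 - 9*h + 45) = (h - 2)*(h + 3)*(h^2 - 8*h + 15) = (h - 3)*(h - 2)*(h + 3)*(h - 5)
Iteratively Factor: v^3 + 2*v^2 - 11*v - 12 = (v + 1)*(v^2 + v - 12) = (v + 1)*(v + 4)*(v - 3)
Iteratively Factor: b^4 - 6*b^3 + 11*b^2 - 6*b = (b - 2)*(b^3 - 4*b^2 + 3*b) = b*(b - 2)*(b^2 - 4*b + 3) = b*(b - 2)*(b - 1)*(b - 3)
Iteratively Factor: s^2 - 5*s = (s)*(s - 5)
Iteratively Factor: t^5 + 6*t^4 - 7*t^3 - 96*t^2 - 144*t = (t + 3)*(t^4 + 3*t^3 - 16*t^2 - 48*t) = (t + 3)^2*(t^3 - 16*t) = (t - 4)*(t + 3)^2*(t^2 + 4*t) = (t - 4)*(t + 3)^2*(t + 4)*(t)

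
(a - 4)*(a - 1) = a^2 - 5*a + 4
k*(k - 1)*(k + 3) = k^3 + 2*k^2 - 3*k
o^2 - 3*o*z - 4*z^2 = (o - 4*z)*(o + z)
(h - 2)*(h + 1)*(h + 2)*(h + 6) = h^4 + 7*h^3 + 2*h^2 - 28*h - 24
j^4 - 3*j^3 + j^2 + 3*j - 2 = (j - 2)*(j - 1)^2*(j + 1)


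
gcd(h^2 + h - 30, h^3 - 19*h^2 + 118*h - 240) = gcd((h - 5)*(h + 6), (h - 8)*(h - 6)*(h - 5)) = h - 5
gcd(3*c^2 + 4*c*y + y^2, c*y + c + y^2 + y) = c + y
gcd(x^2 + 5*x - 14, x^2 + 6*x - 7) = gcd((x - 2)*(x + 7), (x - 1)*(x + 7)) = x + 7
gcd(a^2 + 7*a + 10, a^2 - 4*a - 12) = a + 2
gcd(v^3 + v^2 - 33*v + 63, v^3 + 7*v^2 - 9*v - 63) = v^2 + 4*v - 21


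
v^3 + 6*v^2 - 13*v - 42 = (v - 3)*(v + 2)*(v + 7)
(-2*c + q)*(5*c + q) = -10*c^2 + 3*c*q + q^2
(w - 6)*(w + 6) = w^2 - 36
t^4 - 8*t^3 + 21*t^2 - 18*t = t*(t - 3)^2*(t - 2)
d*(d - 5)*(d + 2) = d^3 - 3*d^2 - 10*d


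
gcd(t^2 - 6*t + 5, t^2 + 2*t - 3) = t - 1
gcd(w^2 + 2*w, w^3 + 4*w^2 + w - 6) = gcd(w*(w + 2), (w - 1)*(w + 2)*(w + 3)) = w + 2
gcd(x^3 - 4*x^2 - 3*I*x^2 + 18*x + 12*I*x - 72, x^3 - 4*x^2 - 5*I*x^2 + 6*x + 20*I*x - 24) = x^2 + x*(-4 - 6*I) + 24*I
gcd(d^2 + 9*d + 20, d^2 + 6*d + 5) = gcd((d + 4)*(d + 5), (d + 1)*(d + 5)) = d + 5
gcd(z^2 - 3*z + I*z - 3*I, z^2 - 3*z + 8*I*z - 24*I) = z - 3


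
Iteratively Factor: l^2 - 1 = (l + 1)*(l - 1)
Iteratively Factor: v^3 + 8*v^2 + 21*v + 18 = (v + 2)*(v^2 + 6*v + 9) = (v + 2)*(v + 3)*(v + 3)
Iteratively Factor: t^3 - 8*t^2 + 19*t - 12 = (t - 4)*(t^2 - 4*t + 3) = (t - 4)*(t - 3)*(t - 1)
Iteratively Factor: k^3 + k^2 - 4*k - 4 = (k + 2)*(k^2 - k - 2) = (k - 2)*(k + 2)*(k + 1)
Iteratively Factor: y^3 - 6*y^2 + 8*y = (y)*(y^2 - 6*y + 8) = y*(y - 4)*(y - 2)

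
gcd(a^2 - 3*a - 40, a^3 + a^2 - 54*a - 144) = a - 8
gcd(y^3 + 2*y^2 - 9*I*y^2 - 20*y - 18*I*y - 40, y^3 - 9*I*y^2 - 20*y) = y^2 - 9*I*y - 20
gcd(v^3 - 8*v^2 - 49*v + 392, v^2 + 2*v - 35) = v + 7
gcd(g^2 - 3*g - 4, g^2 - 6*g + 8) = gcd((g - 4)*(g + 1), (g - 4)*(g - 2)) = g - 4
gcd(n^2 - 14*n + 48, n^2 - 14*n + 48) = n^2 - 14*n + 48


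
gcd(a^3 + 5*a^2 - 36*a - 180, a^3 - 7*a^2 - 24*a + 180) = a^2 - a - 30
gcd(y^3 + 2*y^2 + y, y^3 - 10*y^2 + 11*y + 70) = 1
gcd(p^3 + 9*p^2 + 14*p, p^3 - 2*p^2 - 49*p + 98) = p + 7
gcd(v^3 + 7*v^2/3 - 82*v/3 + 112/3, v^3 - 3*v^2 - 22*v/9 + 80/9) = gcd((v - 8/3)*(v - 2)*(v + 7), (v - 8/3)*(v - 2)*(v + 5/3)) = v^2 - 14*v/3 + 16/3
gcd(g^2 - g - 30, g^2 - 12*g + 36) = g - 6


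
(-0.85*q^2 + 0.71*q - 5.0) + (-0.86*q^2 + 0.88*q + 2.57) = -1.71*q^2 + 1.59*q - 2.43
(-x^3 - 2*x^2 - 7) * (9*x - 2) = -9*x^4 - 16*x^3 + 4*x^2 - 63*x + 14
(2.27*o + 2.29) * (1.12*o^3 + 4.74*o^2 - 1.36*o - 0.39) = 2.5424*o^4 + 13.3246*o^3 + 7.7674*o^2 - 3.9997*o - 0.8931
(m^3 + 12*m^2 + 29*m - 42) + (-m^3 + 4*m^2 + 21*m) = 16*m^2 + 50*m - 42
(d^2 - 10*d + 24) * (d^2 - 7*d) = d^4 - 17*d^3 + 94*d^2 - 168*d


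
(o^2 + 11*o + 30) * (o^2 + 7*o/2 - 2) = o^4 + 29*o^3/2 + 133*o^2/2 + 83*o - 60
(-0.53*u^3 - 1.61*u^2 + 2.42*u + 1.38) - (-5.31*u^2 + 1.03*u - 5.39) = -0.53*u^3 + 3.7*u^2 + 1.39*u + 6.77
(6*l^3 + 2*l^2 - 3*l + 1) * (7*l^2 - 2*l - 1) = 42*l^5 + 2*l^4 - 31*l^3 + 11*l^2 + l - 1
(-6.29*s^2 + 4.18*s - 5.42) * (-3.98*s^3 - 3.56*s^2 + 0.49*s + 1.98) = 25.0342*s^5 + 5.756*s^4 + 3.6087*s^3 + 8.8892*s^2 + 5.6206*s - 10.7316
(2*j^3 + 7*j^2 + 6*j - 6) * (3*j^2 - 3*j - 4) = 6*j^5 + 15*j^4 - 11*j^3 - 64*j^2 - 6*j + 24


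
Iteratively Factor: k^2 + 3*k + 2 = (k + 1)*(k + 2)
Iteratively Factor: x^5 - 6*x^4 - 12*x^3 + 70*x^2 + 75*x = (x + 1)*(x^4 - 7*x^3 - 5*x^2 + 75*x) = (x - 5)*(x + 1)*(x^3 - 2*x^2 - 15*x) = x*(x - 5)*(x + 1)*(x^2 - 2*x - 15) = x*(x - 5)*(x + 1)*(x + 3)*(x - 5)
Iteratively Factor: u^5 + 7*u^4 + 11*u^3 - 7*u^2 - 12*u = (u + 1)*(u^4 + 6*u^3 + 5*u^2 - 12*u) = (u + 1)*(u + 4)*(u^3 + 2*u^2 - 3*u) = u*(u + 1)*(u + 4)*(u^2 + 2*u - 3) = u*(u + 1)*(u + 3)*(u + 4)*(u - 1)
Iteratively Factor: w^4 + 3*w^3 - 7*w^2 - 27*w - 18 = (w - 3)*(w^3 + 6*w^2 + 11*w + 6) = (w - 3)*(w + 3)*(w^2 + 3*w + 2) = (w - 3)*(w + 1)*(w + 3)*(w + 2)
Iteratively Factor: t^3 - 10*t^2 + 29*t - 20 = (t - 5)*(t^2 - 5*t + 4) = (t - 5)*(t - 1)*(t - 4)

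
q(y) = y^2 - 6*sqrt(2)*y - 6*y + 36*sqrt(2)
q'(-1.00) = -16.49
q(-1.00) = 66.40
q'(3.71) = -7.07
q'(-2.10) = -18.69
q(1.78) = 28.30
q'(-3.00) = -20.49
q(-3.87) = 121.95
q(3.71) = 10.94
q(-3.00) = 103.37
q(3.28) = 14.16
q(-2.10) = 85.74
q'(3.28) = -7.93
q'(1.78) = -10.93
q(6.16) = -0.37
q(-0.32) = 55.65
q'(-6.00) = -26.49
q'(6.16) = -2.17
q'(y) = 2*y - 6*sqrt(2) - 6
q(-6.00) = 173.82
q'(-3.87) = -22.23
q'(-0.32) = -15.13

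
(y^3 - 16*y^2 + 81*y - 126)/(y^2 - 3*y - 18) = (y^2 - 10*y + 21)/(y + 3)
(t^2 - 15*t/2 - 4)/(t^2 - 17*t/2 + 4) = (2*t + 1)/(2*t - 1)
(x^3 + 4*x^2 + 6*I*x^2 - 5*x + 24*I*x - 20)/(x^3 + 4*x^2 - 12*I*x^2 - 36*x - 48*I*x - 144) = (x^2 + 6*I*x - 5)/(x^2 - 12*I*x - 36)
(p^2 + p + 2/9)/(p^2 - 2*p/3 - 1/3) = (p + 2/3)/(p - 1)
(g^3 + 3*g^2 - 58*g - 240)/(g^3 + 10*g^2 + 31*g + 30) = (g^2 - 2*g - 48)/(g^2 + 5*g + 6)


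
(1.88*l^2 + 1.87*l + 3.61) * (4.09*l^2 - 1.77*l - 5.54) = 7.6892*l^4 + 4.3207*l^3 + 1.0398*l^2 - 16.7495*l - 19.9994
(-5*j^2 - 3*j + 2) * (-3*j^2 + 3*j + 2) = 15*j^4 - 6*j^3 - 25*j^2 + 4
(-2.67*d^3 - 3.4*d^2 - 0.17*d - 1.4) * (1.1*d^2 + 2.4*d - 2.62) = -2.937*d^5 - 10.148*d^4 - 1.3516*d^3 + 6.96*d^2 - 2.9146*d + 3.668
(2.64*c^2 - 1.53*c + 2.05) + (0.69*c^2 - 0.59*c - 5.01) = 3.33*c^2 - 2.12*c - 2.96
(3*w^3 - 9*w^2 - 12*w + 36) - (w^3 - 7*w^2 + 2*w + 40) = 2*w^3 - 2*w^2 - 14*w - 4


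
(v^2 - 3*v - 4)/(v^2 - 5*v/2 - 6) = 2*(v + 1)/(2*v + 3)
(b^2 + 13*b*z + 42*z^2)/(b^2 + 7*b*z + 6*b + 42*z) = (b + 6*z)/(b + 6)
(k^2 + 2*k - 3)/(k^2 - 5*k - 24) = (k - 1)/(k - 8)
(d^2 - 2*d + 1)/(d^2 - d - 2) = (-d^2 + 2*d - 1)/(-d^2 + d + 2)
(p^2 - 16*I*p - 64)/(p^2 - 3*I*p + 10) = (p^2 - 16*I*p - 64)/(p^2 - 3*I*p + 10)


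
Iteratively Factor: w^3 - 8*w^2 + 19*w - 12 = (w - 4)*(w^2 - 4*w + 3) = (w - 4)*(w - 3)*(w - 1)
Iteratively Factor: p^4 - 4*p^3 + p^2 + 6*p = (p - 3)*(p^3 - p^2 - 2*p) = p*(p - 3)*(p^2 - p - 2) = p*(p - 3)*(p - 2)*(p + 1)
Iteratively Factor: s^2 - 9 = (s + 3)*(s - 3)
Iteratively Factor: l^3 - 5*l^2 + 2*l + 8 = (l - 4)*(l^2 - l - 2) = (l - 4)*(l + 1)*(l - 2)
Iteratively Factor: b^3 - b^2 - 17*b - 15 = (b + 1)*(b^2 - 2*b - 15) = (b + 1)*(b + 3)*(b - 5)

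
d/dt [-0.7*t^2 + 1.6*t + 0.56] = 1.6 - 1.4*t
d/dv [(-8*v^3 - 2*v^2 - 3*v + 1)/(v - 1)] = 2*(-8*v^3 + 11*v^2 + 2*v + 1)/(v^2 - 2*v + 1)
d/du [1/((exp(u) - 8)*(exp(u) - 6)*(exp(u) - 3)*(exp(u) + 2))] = (-4*exp(3*u) + 45*exp(2*u) - 112*exp(u) - 36)*exp(u)/(exp(8*u) - 30*exp(7*u) + 337*exp(6*u) - 1608*exp(5*u) + 1480*exp(4*u) + 12672*exp(3*u) - 30960*exp(2*u) - 20736*exp(u) + 82944)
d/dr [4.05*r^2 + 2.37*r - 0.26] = 8.1*r + 2.37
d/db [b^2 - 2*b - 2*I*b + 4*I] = 2*b - 2 - 2*I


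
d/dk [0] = 0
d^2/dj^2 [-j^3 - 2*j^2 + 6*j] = -6*j - 4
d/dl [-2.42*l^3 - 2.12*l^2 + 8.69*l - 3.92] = -7.26*l^2 - 4.24*l + 8.69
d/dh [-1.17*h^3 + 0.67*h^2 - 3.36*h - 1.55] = -3.51*h^2 + 1.34*h - 3.36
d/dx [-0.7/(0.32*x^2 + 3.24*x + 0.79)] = (0.448*x + 2.268)/(0.32*x^2 + 3.24*x + 0.79)^2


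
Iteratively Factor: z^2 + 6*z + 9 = (z + 3)*(z + 3)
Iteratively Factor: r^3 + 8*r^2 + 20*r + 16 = (r + 2)*(r^2 + 6*r + 8) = (r + 2)*(r + 4)*(r + 2)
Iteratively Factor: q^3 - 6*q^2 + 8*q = (q - 4)*(q^2 - 2*q) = (q - 4)*(q - 2)*(q)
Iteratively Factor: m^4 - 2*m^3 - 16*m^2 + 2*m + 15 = (m + 3)*(m^3 - 5*m^2 - m + 5) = (m - 1)*(m + 3)*(m^2 - 4*m - 5) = (m - 1)*(m + 1)*(m + 3)*(m - 5)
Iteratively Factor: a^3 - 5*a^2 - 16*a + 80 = (a + 4)*(a^2 - 9*a + 20) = (a - 4)*(a + 4)*(a - 5)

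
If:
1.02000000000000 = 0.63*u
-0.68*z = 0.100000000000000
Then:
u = 1.62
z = -0.15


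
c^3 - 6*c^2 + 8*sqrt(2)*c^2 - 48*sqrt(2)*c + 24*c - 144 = (c - 6)*(c + 2*sqrt(2))*(c + 6*sqrt(2))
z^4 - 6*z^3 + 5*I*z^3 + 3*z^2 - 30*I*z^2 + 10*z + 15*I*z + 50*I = (z - 5)*(z - 2)*(z + 1)*(z + 5*I)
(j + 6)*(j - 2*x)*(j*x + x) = j^3*x - 2*j^2*x^2 + 7*j^2*x - 14*j*x^2 + 6*j*x - 12*x^2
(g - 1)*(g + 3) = g^2 + 2*g - 3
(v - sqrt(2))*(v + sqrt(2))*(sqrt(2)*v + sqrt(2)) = sqrt(2)*v^3 + sqrt(2)*v^2 - 2*sqrt(2)*v - 2*sqrt(2)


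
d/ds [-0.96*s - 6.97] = -0.960000000000000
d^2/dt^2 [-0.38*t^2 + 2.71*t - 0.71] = -0.760000000000000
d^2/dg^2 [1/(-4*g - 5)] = -32/(4*g + 5)^3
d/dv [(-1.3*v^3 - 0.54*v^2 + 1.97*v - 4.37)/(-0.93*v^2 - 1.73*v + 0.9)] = (1.209*v^4 + 4.498*v^3 - 0.7437*v^2 - 9.1002*v - 5.7871)/(0.8649*v^4 + 3.2178*v^3 + 1.3189*v^2 - 3.114*v + 0.81)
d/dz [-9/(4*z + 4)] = 9/(4*(z + 1)^2)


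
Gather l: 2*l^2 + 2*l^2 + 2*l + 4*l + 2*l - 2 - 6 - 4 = 4*l^2 + 8*l - 12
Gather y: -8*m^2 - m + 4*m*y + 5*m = -8*m^2 + 4*m*y + 4*m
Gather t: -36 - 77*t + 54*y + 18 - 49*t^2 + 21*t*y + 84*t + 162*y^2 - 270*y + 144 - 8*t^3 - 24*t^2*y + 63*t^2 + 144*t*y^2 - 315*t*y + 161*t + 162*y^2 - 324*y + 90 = -8*t^3 + t^2*(14 - 24*y) + t*(144*y^2 - 294*y + 168) + 324*y^2 - 540*y + 216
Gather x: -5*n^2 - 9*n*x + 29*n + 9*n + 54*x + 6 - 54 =-5*n^2 + 38*n + x*(54 - 9*n) - 48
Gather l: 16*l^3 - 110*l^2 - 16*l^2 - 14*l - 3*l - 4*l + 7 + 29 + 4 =16*l^3 - 126*l^2 - 21*l + 40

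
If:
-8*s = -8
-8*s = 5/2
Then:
No Solution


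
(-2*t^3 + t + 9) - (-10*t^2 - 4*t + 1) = -2*t^3 + 10*t^2 + 5*t + 8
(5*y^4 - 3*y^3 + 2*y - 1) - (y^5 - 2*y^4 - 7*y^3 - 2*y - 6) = -y^5 + 7*y^4 + 4*y^3 + 4*y + 5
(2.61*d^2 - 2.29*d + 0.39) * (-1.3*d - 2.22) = -3.393*d^3 - 2.8172*d^2 + 4.5768*d - 0.8658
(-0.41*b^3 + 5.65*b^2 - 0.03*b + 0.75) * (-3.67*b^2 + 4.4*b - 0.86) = 1.5047*b^5 - 22.5395*b^4 + 25.3227*b^3 - 7.7435*b^2 + 3.3258*b - 0.645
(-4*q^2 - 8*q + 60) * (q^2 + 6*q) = -4*q^4 - 32*q^3 + 12*q^2 + 360*q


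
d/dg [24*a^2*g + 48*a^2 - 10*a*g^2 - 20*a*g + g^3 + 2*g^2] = 24*a^2 - 20*a*g - 20*a + 3*g^2 + 4*g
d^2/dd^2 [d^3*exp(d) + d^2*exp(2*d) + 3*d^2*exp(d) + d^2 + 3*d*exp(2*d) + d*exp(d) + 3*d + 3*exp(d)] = d^3*exp(d) + 4*d^2*exp(2*d) + 9*d^2*exp(d) + 20*d*exp(2*d) + 19*d*exp(d) + 14*exp(2*d) + 11*exp(d) + 2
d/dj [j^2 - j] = 2*j - 1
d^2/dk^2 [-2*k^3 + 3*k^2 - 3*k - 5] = 6 - 12*k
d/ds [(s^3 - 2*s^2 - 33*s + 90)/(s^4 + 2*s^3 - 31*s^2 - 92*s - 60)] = (-s^6 + 4*s^5 + 72*s^4 - 412*s^3 - 1559*s^2 + 5820*s + 10260)/(s^8 + 4*s^7 - 58*s^6 - 308*s^5 + 473*s^4 + 5464*s^3 + 12184*s^2 + 11040*s + 3600)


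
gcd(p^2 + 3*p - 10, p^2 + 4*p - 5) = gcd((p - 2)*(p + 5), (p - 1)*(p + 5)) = p + 5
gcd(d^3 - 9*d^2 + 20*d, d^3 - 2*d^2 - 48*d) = d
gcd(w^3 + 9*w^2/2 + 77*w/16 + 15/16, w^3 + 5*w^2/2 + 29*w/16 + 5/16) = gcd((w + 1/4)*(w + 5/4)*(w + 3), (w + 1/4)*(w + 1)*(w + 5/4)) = w^2 + 3*w/2 + 5/16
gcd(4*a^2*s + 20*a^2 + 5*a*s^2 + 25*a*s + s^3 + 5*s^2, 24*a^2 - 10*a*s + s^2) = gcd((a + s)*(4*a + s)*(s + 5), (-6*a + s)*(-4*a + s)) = 1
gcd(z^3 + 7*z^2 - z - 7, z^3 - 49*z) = z + 7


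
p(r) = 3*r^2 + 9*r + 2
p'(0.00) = 9.00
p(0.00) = 2.00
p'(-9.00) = -45.00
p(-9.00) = 164.00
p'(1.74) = 19.44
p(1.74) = 26.74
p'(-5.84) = -26.04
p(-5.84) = 51.76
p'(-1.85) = -2.10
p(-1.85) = -4.38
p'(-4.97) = -20.82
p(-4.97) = 31.37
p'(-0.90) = 3.60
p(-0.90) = -3.67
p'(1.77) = 19.62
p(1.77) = 27.33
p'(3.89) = 32.34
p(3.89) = 82.41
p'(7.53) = 54.18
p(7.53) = 239.87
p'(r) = 6*r + 9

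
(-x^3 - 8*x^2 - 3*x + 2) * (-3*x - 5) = 3*x^4 + 29*x^3 + 49*x^2 + 9*x - 10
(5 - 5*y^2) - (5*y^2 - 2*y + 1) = -10*y^2 + 2*y + 4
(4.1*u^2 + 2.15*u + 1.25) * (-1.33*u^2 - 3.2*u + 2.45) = -5.453*u^4 - 15.9795*u^3 + 1.5025*u^2 + 1.2675*u + 3.0625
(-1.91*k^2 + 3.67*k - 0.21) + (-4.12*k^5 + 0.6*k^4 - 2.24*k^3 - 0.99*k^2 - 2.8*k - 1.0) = -4.12*k^5 + 0.6*k^4 - 2.24*k^3 - 2.9*k^2 + 0.87*k - 1.21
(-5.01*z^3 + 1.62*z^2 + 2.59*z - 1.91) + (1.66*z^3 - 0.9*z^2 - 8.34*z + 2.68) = -3.35*z^3 + 0.72*z^2 - 5.75*z + 0.77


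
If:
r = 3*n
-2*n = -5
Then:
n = 5/2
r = 15/2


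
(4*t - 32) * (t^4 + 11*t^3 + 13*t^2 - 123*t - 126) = 4*t^5 + 12*t^4 - 300*t^3 - 908*t^2 + 3432*t + 4032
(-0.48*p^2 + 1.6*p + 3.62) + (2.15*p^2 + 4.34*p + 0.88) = 1.67*p^2 + 5.94*p + 4.5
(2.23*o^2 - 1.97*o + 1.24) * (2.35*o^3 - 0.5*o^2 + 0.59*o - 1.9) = 5.2405*o^5 - 5.7445*o^4 + 5.2147*o^3 - 6.0193*o^2 + 4.4746*o - 2.356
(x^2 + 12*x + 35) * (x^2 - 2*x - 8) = x^4 + 10*x^3 + 3*x^2 - 166*x - 280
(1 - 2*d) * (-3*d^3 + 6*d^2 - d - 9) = 6*d^4 - 15*d^3 + 8*d^2 + 17*d - 9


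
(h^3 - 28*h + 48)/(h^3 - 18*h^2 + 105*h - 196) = (h^2 + 4*h - 12)/(h^2 - 14*h + 49)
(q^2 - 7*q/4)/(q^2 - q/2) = (4*q - 7)/(2*(2*q - 1))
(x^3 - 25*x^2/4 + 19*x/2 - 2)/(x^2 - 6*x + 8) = x - 1/4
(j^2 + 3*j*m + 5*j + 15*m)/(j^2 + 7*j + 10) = (j + 3*m)/(j + 2)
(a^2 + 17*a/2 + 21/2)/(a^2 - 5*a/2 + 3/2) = (2*a^2 + 17*a + 21)/(2*a^2 - 5*a + 3)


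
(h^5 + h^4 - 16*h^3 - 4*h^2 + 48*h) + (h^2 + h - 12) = h^5 + h^4 - 16*h^3 - 3*h^2 + 49*h - 12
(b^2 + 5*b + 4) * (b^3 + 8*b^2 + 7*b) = b^5 + 13*b^4 + 51*b^3 + 67*b^2 + 28*b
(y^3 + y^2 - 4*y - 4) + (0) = y^3 + y^2 - 4*y - 4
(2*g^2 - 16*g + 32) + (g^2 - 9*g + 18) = 3*g^2 - 25*g + 50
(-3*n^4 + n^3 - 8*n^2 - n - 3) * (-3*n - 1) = 9*n^5 + 23*n^3 + 11*n^2 + 10*n + 3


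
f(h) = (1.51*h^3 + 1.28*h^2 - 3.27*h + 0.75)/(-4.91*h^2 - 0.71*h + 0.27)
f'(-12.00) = -0.31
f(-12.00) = 3.42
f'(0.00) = -4.81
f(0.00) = 2.78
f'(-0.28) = -545.91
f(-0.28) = 20.66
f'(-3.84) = -0.36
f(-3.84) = 0.77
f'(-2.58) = -0.45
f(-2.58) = 0.27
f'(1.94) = -0.43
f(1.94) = -0.52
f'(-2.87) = -0.42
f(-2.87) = 0.39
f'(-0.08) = -12.55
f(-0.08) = 3.45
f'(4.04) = -0.34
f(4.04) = -1.31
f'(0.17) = 9995.49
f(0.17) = 32.23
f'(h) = (9.82*h + 0.71)*(1.51*h^3 + 1.28*h^2 - 3.27*h + 0.75)/(-4.91*h^2 - 0.71*h + 0.27)^2 + (4.53*h^2 + 2.56*h - 3.27)/(-4.91*h^2 - 0.71*h + 0.27)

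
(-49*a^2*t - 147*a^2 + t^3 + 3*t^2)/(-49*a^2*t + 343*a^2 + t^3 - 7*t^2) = (t + 3)/(t - 7)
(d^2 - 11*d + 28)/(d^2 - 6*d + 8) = (d - 7)/(d - 2)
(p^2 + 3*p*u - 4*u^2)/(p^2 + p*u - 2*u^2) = (p + 4*u)/(p + 2*u)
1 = 1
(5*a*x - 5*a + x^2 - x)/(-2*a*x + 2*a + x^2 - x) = (5*a + x)/(-2*a + x)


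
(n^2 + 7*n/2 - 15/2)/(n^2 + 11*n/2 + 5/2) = (2*n - 3)/(2*n + 1)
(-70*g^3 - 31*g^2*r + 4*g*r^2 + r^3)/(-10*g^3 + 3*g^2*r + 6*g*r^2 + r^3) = (-35*g^2 + 2*g*r + r^2)/(-5*g^2 + 4*g*r + r^2)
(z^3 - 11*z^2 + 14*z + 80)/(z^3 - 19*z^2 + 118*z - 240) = (z + 2)/(z - 6)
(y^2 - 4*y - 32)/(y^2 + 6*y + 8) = (y - 8)/(y + 2)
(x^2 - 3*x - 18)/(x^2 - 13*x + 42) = (x + 3)/(x - 7)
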